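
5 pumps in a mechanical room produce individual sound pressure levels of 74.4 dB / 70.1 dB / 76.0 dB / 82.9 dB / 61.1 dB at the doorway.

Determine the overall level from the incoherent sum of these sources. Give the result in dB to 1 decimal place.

Converting to relative power and adding: 10^(74.4/10) + 10^(70.1/10) + 10^(76.0/10) + 10^(82.9/10) + 10^(61.1/10) = 2.739e+08.
Combined level = 10 log₁₀(2.739e+08) = 84.4 dB.

84.4 dB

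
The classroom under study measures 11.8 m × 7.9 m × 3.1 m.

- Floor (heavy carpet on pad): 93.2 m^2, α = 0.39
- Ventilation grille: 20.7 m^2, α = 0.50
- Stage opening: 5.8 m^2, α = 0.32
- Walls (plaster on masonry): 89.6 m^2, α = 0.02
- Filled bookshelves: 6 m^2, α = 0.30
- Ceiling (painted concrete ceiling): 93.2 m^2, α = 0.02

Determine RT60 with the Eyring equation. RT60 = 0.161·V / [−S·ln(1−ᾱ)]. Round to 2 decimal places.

S = Σ Sᵢ = 308.5 m^2.
Σ(Sᵢαᵢ) = 93.2×0.39 + 20.7×0.50 + 5.8×0.32 + 89.6×0.02 + 6×0.30 + 93.2×0.02 = 54.010.
ᾱ = 54.010 / 308.5 = 0.1751.
Eyring denominator: −S ln(1−ᾱ) = 59.384.
V = 11.8 × 7.9 × 3.1 = 288.982 m³.
T = 0.161·V/[−S·ln(1−ᾱ)] = 0.161·288.982/59.384 = 0.78 s.

0.78 seconds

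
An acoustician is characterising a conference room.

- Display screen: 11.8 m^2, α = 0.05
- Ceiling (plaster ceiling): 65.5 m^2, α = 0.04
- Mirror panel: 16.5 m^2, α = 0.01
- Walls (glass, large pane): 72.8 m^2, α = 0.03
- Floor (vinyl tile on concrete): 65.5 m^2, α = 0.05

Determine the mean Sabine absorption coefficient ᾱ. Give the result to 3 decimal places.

Total surface area S = 232.1 m^2.
Weighted sum Σ Sα = 8.834.
ᾱ = A/S = 0.038.

0.038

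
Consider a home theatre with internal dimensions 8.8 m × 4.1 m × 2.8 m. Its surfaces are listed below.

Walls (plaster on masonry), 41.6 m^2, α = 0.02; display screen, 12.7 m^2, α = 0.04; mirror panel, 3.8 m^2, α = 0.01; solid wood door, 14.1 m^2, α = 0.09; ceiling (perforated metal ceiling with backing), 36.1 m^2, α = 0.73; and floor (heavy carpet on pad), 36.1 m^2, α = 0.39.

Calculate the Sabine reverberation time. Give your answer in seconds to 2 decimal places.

0.38 sec

A = Σ Sᵢαᵢ = 41.6*0.02 + 12.7*0.04 + 3.8*0.01 + 14.1*0.09 + 36.1*0.73 + 36.1*0.39 = 43.079 sabins.
V = 8.8·4.1·2.8 = 101.024 m³.
RT60 = 0.161 · V / A = 0.161 × 101.024 / 43.079 = 0.38 s.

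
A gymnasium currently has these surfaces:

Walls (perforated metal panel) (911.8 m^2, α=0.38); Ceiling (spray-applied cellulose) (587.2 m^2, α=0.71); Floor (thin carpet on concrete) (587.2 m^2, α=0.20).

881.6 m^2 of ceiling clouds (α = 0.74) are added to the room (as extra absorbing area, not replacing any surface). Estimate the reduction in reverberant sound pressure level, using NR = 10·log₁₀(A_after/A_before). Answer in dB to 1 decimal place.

Equivalent absorption area: A_before = 911.8×0.38 + 587.2×0.71 + 587.2×0.20 = 880.836 m^2.
Added absorption = 881.6 × 0.74 = 652.384 sabins.
A_after = 880.836 + 652.384 = 1533.220 sabins.
Reduction = 10 log₁₀(A_after/A_before) = 10 log₁₀(1.7406) = 2.4 dB.

2.4 dB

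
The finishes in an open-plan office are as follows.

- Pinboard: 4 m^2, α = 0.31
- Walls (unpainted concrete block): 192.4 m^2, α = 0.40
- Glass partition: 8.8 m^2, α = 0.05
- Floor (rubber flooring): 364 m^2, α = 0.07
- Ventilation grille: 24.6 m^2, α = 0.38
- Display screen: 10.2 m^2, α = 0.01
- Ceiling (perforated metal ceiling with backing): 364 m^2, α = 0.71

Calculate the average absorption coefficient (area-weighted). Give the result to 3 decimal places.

0.384

S = Σ Sᵢ = 4 + 192.4 + 8.8 + 364 + 24.6 + 10.2 + 364 = 968.0 m^2.
Σ(Sᵢαᵢ) = 4*0.31 + 192.4*0.40 + 8.8*0.05 + 364*0.07 + 24.6*0.38 + 10.2*0.01 + 364*0.71 = 372.010.
ᾱ = 372.010 / 968.0 = 0.384.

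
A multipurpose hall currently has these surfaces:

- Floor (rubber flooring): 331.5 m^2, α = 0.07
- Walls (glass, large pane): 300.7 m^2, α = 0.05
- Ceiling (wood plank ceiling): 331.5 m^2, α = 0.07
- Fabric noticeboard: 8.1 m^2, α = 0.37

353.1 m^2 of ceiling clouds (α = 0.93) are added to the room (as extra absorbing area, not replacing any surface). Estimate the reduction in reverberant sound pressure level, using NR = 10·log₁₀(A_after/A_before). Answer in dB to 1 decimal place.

7.9 dB

Equivalent absorption area: A_before = 331.5*0.07 + 300.7*0.05 + 331.5*0.07 + 8.1*0.37 = 64.442 m^2.
Added absorption = 353.1 × 0.93 = 328.383 sabins.
A_after = 64.442 + 328.383 = 392.825 sabins.
Reduction = 10 log₁₀(A_after/A_before) = 10 log₁₀(6.0958) = 7.9 dB.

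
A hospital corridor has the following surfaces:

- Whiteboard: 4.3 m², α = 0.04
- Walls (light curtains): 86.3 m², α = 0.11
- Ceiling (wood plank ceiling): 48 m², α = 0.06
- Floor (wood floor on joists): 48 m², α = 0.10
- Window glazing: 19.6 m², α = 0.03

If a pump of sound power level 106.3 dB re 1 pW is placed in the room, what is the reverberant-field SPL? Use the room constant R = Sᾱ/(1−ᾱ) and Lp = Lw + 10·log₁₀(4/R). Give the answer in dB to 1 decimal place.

99.4 dB

Σ(Sᵢαᵢ) = 4.3·0.04 + 86.3·0.11 + 48·0.06 + 48·0.10 + 19.6·0.03 = 17.933; total area S = 206.2 m².
ᾱ = 17.933/206.2 = 0.0870; R = Sᾱ/(1−ᾱ) = 17.933/(1−0.0870) = 19.642 m².
Lp = 106.3 + 10·log₁₀(4/19.642) = 106.3 + (-6.91) = 99.4 dB.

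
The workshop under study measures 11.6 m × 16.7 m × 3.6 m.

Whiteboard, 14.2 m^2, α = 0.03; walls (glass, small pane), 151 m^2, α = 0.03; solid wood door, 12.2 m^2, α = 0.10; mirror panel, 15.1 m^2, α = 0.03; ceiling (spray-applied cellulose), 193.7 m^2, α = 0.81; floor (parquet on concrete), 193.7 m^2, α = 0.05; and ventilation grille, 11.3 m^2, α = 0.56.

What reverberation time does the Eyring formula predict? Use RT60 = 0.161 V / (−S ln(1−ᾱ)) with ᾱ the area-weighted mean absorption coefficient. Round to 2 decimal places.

Total surface area S = 14.2 + 151 + 12.2 + 15.1 + 193.7 + 193.7 + 11.3 = 591.2 m^2.
Σ(Sᵢαᵢ) = 14.2·0.03 + 151·0.03 + 12.2·0.10 + 15.1·0.03 + 193.7·0.81 + 193.7·0.05 + 11.3·0.56 = 179.539.
Mean coefficient ᾱ = A/S = 0.3037.
Eyring denominator: −S ln(1−ᾱ) = 213.999.
V = 11.6 × 16.7 × 3.6 = 697.392 m³.
RT60 = 0.161 × 697.392 / 213.999 = 0.52 s.

0.52 s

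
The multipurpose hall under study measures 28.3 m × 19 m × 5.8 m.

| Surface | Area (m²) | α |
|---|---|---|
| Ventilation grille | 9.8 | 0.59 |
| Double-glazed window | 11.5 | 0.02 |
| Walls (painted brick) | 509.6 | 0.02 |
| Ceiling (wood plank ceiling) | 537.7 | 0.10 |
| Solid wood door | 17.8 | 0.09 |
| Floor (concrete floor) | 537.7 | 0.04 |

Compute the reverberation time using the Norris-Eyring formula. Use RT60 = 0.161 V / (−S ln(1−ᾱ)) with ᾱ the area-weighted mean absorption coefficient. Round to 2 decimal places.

5.24 seconds

S = Σ Sᵢ = 1624.1 m².
Absorption A = 9.8·0.59 + 11.5·0.02 + 509.6·0.02 + 537.7·0.10 + 17.8·0.09 + 537.7·0.04 = 93.084 sabins.
ᾱ = 93.084 / 1624.1 = 0.0573.
Eyring denominator: −S ln(1−ᾱ) = 95.834.
V = 28.3 × 19 × 5.8 = 3118.66 m³.
T = 0.161·V/[−S·ln(1−ᾱ)] = 0.161·3118.66/95.834 = 5.24 s.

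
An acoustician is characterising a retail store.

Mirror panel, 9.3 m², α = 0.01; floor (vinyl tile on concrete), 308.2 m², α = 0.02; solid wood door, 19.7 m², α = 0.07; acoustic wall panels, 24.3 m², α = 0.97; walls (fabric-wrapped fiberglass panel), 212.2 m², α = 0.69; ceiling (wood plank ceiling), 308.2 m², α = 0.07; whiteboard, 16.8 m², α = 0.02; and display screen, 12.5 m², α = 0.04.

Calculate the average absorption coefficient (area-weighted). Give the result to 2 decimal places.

0.22

S = Σ Sᵢ = 9.3 + 308.2 + 19.7 + 24.3 + 212.2 + 308.2 + 16.8 + 12.5 = 911.2 m².
Σ(Sᵢαᵢ) = 9.3×0.01 + 308.2×0.02 + 19.7×0.07 + 24.3×0.97 + 212.2×0.69 + 308.2×0.07 + 16.8×0.02 + 12.5×0.04 = 200.035.
ᾱ = A/S = 0.22.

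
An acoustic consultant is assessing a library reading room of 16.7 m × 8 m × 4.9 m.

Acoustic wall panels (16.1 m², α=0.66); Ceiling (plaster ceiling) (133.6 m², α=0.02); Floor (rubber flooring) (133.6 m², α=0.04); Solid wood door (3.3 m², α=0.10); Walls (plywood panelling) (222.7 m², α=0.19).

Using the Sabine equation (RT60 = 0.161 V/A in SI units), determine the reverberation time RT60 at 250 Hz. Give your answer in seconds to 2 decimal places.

1.72 s

A = Σ Sᵢαᵢ = 16.1·0.66 + 133.6·0.02 + 133.6·0.04 + 3.3·0.10 + 222.7·0.19 = 61.285 sabins.
Volume V = 16.7 × 8 × 4.9 = 654.64 m³.
Sabine: RT60 = 0.161 × 654.64 / 61.285 = 1.72 s.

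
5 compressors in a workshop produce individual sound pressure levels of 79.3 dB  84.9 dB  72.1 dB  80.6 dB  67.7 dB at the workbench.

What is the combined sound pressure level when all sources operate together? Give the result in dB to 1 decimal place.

Σ 10^(Lᵢ/10) = 5.311e+08.
Combined level = 10 log₁₀(5.311e+08) = 87.3 dB.

87.3 dB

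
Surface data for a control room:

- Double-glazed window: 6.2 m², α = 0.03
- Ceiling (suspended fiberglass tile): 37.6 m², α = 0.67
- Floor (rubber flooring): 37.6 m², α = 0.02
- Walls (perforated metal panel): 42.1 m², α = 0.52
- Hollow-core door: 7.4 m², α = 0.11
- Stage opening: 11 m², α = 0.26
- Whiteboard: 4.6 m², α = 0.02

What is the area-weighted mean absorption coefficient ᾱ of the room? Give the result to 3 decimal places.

S = Σ Sᵢ = 6.2 + 37.6 + 37.6 + 42.1 + 7.4 + 11 + 4.6 = 146.5 m².
Weighted sum Σ Sα = 51.788.
ᾱ = 51.788 / 146.5 = 0.354.

0.354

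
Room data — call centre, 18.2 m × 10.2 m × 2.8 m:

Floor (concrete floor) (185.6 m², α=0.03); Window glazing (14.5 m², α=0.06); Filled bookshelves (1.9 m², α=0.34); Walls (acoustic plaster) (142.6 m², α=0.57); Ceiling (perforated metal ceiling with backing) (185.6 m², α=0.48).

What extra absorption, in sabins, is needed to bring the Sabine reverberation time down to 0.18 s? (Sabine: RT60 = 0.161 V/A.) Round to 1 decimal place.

287.5 sabins

Total absorption A₁ = 185.6·0.03 + 14.5·0.06 + 1.9·0.34 + 142.6·0.57 + 185.6·0.48
  = 5.568 + 0.870 + 0.646 + 81.282 + 89.088 = 177.454 m² sabins.
Target A₂ = 0.161·519.792/0.18 = 464.925 sabins (V = 519.792 m³).
Additional absorption ΔA = 464.925 − 177.454 = 287.5 sabins.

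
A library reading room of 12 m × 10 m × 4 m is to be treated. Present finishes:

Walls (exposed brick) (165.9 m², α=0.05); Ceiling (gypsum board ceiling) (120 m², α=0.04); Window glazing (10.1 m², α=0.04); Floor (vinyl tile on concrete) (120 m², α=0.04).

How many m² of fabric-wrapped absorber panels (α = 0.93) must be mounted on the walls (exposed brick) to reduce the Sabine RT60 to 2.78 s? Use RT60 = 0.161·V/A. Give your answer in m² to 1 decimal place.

10.8

Equivalent absorption area: A₁ = 165.9×0.05 + 120×0.04 + 10.1×0.04 + 120×0.04 = 18.299 m².
Required A₂ = 0.161·480/2.78 = 27.799 sabins.
Absorption to add: 27.799 − 18.299 = 9.500 sabins.
Each m² of panel replacing the walls (exposed brick) adds (0.93 − 0.05) = 0.88 sabins.
Panel area = 9.500 / 0.88 = 10.8 m².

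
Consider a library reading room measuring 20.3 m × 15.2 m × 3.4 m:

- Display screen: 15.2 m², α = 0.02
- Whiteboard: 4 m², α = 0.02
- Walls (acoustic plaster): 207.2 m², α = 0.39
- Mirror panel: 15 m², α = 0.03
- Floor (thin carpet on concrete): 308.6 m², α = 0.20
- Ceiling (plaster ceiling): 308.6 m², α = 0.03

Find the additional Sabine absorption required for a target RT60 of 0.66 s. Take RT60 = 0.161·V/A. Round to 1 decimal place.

Summing Sᵢαᵢ: 0.304 + 0.080 + 80.808 + 0.450 + 61.720 + 9.258 → A₁ = 152.620 sabins.
For T = 0.66 s, need A₂ = 0.161·V/T = 0.161·1049.104/0.66 = 255.918 sabins.
Shortfall: 255.918 − 152.620 = 103.3 sabins.

103.3 sabins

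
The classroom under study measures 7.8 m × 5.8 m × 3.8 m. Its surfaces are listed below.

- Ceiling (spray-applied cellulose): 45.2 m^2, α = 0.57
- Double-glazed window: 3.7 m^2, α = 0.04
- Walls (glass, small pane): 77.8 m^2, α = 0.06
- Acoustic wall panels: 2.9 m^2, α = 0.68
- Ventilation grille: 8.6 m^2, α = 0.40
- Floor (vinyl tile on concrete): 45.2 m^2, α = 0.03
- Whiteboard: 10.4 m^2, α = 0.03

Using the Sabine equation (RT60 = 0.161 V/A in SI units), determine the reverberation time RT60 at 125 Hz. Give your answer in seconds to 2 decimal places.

Equivalent absorption area: A = 45.2×0.57 + 3.7×0.04 + 77.8×0.06 + 2.9×0.68 + 8.6×0.40 + 45.2×0.03 + 10.4×0.03 = 37.660 m^2.
V = 7.8·5.8·3.8 = 171.912 m³.
Sabine: RT60 = 0.161 × 171.912 / 37.660 = 0.73 s.

0.73 seconds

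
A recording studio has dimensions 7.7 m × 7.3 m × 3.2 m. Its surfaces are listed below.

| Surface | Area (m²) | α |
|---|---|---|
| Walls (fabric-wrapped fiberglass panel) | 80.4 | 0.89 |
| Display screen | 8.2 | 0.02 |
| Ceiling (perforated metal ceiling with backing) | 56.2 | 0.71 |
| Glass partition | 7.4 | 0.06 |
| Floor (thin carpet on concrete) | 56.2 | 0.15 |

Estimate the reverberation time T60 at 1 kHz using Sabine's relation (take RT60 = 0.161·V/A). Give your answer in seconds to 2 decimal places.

Summing Sᵢαᵢ: 71.556 + 0.164 + 39.902 + 0.444 + 8.430 → A = 120.496 sabins.
V = 7.7·7.3·3.2 = 179.872 m³.
T = 0.161 V/A = 0.161·179.872/120.496 = 0.24 s.

0.24 sec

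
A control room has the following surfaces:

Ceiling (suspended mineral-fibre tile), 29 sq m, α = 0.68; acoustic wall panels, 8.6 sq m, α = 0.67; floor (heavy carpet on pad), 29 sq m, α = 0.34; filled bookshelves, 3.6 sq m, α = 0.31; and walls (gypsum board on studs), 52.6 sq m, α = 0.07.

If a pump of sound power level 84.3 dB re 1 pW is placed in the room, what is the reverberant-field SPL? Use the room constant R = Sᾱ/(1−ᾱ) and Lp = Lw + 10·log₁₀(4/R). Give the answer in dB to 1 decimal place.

A = 40.140 sabins; S = 122.8 sq m.
ᾱ = 40.140/122.8 = 0.3269; R = Sᾱ/(1−ᾱ) = 40.140/(1−0.3269) = 59.635 sq m.
Lp = Lw + 10 log₁₀(4/R) = 84.3 -11.73 = 72.6 dB.

72.6 dB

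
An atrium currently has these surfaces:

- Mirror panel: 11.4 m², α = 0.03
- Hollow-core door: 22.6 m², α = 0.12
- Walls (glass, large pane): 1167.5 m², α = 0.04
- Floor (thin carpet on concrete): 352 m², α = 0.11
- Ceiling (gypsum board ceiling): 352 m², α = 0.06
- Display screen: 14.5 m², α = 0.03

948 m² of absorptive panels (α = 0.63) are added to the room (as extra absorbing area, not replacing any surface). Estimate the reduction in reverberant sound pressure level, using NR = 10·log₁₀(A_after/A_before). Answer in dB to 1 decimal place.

Equivalent absorption area: A_before = 11.4·0.03 + 22.6·0.12 + 1167.5·0.04 + 352·0.11 + 352·0.06 + 14.5·0.03 = 110.029 m².
Treatment contributes 948·0.63 = 597.240 sabins.
New total A_after = 707.269 sabins.
Reduction = 10 log₁₀(A_after/A_before) = 10 log₁₀(6.4280) = 8.1 dB.

8.1 dB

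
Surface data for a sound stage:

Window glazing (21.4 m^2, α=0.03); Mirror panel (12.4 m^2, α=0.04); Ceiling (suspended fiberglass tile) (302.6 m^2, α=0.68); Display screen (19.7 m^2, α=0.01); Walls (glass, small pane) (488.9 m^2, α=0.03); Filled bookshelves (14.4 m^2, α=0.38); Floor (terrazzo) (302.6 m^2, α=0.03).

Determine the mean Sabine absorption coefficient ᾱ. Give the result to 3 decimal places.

0.203

Total surface area S = 1162.0 m^2.
Σ(Sᵢαᵢ) = 21.4*0.03 + 12.4*0.04 + 302.6*0.68 + 19.7*0.01 + 488.9*0.03 + 14.4*0.38 + 302.6*0.03 = 236.320.
ᾱ = 236.320 / 1162.0 = 0.203.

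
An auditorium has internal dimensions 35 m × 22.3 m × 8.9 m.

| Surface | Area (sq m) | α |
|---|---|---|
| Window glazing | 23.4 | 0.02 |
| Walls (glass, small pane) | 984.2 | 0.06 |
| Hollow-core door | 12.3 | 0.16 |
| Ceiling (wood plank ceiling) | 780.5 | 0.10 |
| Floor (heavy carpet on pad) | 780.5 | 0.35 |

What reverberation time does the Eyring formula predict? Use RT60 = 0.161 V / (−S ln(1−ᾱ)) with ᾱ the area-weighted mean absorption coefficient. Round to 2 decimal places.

S = Σ Sᵢ = 2580.9 sq m.
Absorption A = 23.4·0.02 + 984.2·0.06 + 12.3·0.16 + 780.5·0.10 + 780.5·0.35 = 412.713 sabins.
ᾱ = 412.713 / 2580.9 = 0.1599.
−S·ln(1−ᾱ) = −2580.9 × ln(1 − 0.1599) = 449.681.
V = 35 × 22.3 × 8.9 = 6946.45 m³.
T = 0.161·V/[−S·ln(1−ᾱ)] = 0.161·6946.45/449.681 = 2.49 s.

2.49 s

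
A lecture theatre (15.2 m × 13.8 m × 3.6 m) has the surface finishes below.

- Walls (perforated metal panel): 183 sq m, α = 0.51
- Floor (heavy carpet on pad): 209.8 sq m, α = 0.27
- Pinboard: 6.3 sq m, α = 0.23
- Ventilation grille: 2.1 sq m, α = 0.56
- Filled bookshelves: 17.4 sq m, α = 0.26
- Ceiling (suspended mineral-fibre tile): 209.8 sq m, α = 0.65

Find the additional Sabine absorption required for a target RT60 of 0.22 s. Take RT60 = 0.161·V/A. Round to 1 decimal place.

259.1 sabins

Equivalent absorption area: A₁ = 183*0.51 + 209.8*0.27 + 6.3*0.23 + 2.1*0.56 + 17.4*0.26 + 209.8*0.65 = 293.495 sq m.
For T = 0.22 s, need A₂ = 0.161·V/T = 0.161·755.136/0.22 = 552.622 sabins.
Shortfall: 552.622 − 293.495 = 259.1 sabins.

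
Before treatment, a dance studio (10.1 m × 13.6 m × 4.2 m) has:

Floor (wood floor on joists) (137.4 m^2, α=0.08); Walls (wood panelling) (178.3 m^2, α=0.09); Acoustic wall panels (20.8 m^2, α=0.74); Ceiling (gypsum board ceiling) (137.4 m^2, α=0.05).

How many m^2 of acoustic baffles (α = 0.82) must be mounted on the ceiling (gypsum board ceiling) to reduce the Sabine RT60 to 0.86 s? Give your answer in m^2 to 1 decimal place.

76.2

A₁ = Σ Sᵢαᵢ = 137.4·0.08 + 178.3·0.09 + 20.8·0.74 + 137.4·0.05 = 49.301 sabins.
V = 576.912 m³. Target absorption A₂ = 0.161 × 576.912 / 0.86 = 108.003 sabins.
Absorption to add: 108.003 − 49.301 = 58.702 sabins.
Each m^2 of panel replacing the ceiling (gypsum board ceiling) adds (0.82 − 0.05) = 0.77 sabins.
Panel area = 58.702 / 0.77 = 76.2 m^2.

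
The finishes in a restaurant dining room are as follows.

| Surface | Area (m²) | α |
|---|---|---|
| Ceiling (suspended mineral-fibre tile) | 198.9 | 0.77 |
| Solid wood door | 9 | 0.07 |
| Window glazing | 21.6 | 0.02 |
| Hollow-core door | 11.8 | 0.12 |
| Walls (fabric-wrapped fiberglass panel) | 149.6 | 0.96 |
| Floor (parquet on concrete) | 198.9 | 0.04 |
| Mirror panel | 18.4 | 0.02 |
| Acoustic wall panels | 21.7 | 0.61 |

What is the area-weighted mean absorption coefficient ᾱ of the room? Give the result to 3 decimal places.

0.509

Total surface area S = 629.9 m².
A = 198.9·0.77 + 9·0.07 + 21.6·0.02 + 11.8·0.12 + 149.6·0.96 + 198.9·0.04 + 18.4·0.02 + 21.7·0.61 = 320.808 sabins.
ᾱ = A/S = 0.509.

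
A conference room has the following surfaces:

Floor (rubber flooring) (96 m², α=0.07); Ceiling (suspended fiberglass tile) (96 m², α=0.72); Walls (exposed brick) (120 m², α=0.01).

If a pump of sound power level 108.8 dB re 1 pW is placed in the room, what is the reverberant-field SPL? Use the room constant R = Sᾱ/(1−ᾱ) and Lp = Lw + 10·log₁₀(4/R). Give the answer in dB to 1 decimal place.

Σ(Sᵢαᵢ) = 96·0.07 + 96·0.72 + 120·0.01 = 77.040; total area S = 312.0 m².
ᾱ = 77.040/312.0 = 0.2469; R = Sᾱ/(1−ᾱ) = 77.040/(1−0.2469) = 102.297 m².
Lp = 108.8 + 10·log₁₀(4/102.297) = 108.8 + (-14.08) = 94.7 dB.

94.7 dB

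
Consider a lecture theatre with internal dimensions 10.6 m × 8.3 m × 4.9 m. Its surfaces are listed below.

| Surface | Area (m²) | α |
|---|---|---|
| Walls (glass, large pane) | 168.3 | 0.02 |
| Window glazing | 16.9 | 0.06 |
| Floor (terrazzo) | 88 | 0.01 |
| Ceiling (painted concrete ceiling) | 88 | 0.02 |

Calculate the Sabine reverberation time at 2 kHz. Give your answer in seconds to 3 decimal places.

9.887 seconds

Total absorption A = 168.3*0.02 + 16.9*0.06 + 88*0.01 + 88*0.02
  = 3.366 + 1.014 + 0.880 + 1.760 = 7.020 m² sabins.
V = 10.6·8.3·4.9 = 431.102 m³.
Sabine: RT60 = 0.161 × 431.102 / 7.020 = 9.887 s.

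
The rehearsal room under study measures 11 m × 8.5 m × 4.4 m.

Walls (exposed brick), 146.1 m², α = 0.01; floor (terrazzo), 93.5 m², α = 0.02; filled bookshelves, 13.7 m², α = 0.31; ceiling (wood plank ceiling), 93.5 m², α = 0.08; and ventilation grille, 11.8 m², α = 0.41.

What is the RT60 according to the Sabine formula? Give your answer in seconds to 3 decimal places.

3.329 s

A = Σ Sᵢαᵢ = 146.1·0.01 + 93.5·0.02 + 13.7·0.31 + 93.5·0.08 + 11.8·0.41 = 19.896 sabins.
Room volume: 411.4 m³.
RT60 = 0.161 · V / A = 0.161 × 411.4 / 19.896 = 3.329 s.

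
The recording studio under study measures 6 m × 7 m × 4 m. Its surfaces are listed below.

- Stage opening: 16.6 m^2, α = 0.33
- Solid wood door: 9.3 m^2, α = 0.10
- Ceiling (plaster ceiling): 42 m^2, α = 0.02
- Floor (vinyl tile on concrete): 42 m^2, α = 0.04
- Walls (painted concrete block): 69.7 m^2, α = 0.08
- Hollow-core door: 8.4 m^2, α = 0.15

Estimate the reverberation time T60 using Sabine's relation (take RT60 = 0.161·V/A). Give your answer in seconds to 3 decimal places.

1.716 s

A = Σ Sᵢαᵢ = 16.6×0.33 + 9.3×0.10 + 42×0.02 + 42×0.04 + 69.7×0.08 + 8.4×0.15 = 15.764 sabins.
V = 6·7·4 = 168 m³.
Sabine: RT60 = 0.161 × 168 / 15.764 = 1.716 s.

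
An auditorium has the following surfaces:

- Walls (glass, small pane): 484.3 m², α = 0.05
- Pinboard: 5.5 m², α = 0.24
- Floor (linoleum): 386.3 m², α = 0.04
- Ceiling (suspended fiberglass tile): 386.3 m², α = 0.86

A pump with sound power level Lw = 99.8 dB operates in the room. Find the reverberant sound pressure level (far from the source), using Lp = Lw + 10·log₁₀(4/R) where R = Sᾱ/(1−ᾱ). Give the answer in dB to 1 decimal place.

78.6 dB

A = 373.205 sabins; S = 1262.4 m².
ᾱ = 0.2956, so room constant R = A/(1−ᾱ) = 529.820 m².
Lp = 99.8 + 10·log₁₀(4/529.820) = 99.8 + (-21.22) = 78.6 dB.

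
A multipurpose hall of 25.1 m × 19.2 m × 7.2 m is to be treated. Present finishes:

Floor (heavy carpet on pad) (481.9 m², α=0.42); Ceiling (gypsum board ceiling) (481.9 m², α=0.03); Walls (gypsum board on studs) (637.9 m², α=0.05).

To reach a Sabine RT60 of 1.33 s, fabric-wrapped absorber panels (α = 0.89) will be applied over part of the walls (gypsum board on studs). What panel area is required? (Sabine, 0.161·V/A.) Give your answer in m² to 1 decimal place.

A₁ = Σ Sᵢαᵢ = 481.9×0.42 + 481.9×0.03 + 637.9×0.05 = 248.750 sabins.
Required A₂ = 0.161·3469.824/1.33 = 420.031 sabins.
Absorption to add: 420.031 − 248.750 = 171.281 sabins.
Each m² of panel replacing the walls (gypsum board on studs) adds (0.89 − 0.05) = 0.84 sabins.
Panel area = 171.281 / 0.84 = 203.9 m².

203.9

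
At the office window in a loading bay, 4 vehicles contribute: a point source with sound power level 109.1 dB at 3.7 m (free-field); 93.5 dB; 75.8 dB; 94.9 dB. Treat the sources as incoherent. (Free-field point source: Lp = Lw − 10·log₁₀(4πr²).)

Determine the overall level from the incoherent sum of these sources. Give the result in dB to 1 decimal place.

97.7 dB

Source at 3.7 m: Lp = 109.1 − 10·log₁₀(4π·3.7²) = 109.1 − 10·log₁₀(172.034) = 86.7 dB.
Sum in the linear (power) domain: Σ 10^(Lᵢ/10) = 10^(86.7/10) + 10^(93.5/10) + 10^(75.8/10) + 10^(94.9/10) = 5.835e+09.
Back to dB: 10·log₁₀ Σ = 97.7 dB.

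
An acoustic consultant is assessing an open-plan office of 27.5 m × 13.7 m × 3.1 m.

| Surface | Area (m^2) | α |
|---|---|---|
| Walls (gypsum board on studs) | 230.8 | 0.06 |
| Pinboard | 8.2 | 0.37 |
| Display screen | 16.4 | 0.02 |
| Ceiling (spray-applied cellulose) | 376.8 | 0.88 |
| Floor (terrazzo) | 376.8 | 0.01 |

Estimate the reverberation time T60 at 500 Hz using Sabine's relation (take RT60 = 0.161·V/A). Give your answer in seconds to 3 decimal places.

A = Σ Sᵢαᵢ = 230.8×0.06 + 8.2×0.37 + 16.4×0.02 + 376.8×0.88 + 376.8×0.01 = 352.562 sabins.
Volume V = 27.5 × 13.7 × 3.1 = 1167.925 m³.
T = 0.161 V/A = 0.161·1167.925/352.562 = 0.533 s.

0.533 s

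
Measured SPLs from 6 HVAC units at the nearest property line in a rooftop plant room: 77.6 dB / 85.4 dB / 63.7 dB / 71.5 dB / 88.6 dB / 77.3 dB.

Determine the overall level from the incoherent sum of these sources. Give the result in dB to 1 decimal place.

Σ 10^(Lᵢ/10) = 1.199e+09.
L_total = 10·log₁₀(1.199e+09) = 90.8 dB.

90.8 dB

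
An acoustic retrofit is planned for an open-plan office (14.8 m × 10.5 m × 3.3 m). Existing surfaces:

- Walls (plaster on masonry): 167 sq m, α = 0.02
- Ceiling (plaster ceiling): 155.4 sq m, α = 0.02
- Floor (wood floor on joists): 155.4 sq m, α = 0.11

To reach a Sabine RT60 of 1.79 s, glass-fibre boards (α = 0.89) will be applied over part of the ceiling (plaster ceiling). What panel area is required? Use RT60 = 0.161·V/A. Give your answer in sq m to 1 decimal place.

26.0

A₁ = Σ Sᵢαᵢ = 167*0.02 + 155.4*0.02 + 155.4*0.11 = 23.542 sabins.
V = 512.82 m³. Target absorption A₂ = 0.161 × 512.82 / 1.79 = 46.125 sabins.
ΔA needed = 46.125 − 23.542 = 22.583 sabins.
Each sq m of panel replacing the ceiling (plaster ceiling) adds (0.89 − 0.02) = 0.87 sabins.
Area = ΔA/Δα = 22.583/0.87 = 26.0 sq m.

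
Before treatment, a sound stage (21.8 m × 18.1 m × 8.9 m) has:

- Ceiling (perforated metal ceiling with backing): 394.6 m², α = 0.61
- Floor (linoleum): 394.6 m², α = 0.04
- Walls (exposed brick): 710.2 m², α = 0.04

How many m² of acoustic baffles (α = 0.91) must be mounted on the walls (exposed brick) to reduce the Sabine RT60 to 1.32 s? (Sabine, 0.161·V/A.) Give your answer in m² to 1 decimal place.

Total absorption A₁ = 394.6*0.61 + 394.6*0.04 + 710.2*0.04
  = 240.706 + 15.784 + 28.408 = 284.898 m² sabins.
V = 3511.762 m³. Target absorption A₂ = 0.161 × 3511.762 / 1.32 = 428.329 sabins.
Absorption to add: 428.329 − 284.898 = 143.431 sabins.
Net gain per m²: Δα = 0.91 − 0.04 = 0.87.
Area = ΔA/Δα = 143.431/0.87 = 164.9 m².

164.9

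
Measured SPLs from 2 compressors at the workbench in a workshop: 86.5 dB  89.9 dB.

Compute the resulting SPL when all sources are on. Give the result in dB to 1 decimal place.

91.5 dB

Sum in the linear (power) domain: Σ 10^(Lᵢ/10) = 10^(86.5/10) + 10^(89.9/10) = 1.424e+09.
Combined level = 10 log₁₀(1.424e+09) = 91.5 dB.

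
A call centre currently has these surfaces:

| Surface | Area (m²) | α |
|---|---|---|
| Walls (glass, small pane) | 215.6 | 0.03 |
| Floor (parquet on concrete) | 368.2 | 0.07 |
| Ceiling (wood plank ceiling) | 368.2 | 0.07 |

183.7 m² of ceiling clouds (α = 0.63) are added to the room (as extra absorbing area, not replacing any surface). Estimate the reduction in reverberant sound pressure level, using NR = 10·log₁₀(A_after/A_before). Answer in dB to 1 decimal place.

Summing Sᵢαᵢ: 6.468 + 25.774 + 25.774 → A_before = 58.016 sabins.
Added absorption = 183.7 × 0.63 = 115.731 sabins.
New total A_after = 173.747 sabins.
NR = 10·log₁₀(173.747/58.016) = 4.8 dB.

4.8 dB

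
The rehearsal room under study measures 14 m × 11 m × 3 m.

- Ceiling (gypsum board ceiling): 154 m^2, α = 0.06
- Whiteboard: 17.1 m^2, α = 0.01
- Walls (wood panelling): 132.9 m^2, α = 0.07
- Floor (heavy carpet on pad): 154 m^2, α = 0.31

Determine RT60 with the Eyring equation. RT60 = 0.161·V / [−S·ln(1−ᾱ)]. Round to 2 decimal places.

1.04 s

S = Σ Sᵢ = 458.0 m^2.
Σ(Sᵢαᵢ) = 154·0.06 + 17.1·0.01 + 132.9·0.07 + 154·0.31 = 66.454.
Mean coefficient ᾱ = A/S = 0.1451.
−S·ln(1−ᾱ) = −458.0 × ln(1 − 0.1451) = 71.801.
V = 14 × 11 × 3 = 462 m³.
RT60 = 0.161 × 462 / 71.801 = 1.04 s.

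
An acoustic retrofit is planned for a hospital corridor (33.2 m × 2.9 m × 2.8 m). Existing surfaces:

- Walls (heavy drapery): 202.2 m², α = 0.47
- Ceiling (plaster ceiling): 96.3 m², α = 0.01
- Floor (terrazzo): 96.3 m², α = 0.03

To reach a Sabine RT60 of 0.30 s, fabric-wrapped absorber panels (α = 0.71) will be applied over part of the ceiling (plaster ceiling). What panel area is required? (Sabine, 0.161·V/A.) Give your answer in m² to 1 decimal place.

65.4

A₁ = Σ Sᵢαᵢ = 202.2·0.47 + 96.3·0.01 + 96.3·0.03 = 98.886 sabins.
Required A₂ = 0.161·269.584/0.30 = 144.677 sabins.
Absorption to add: 144.677 − 98.886 = 45.791 sabins.
Net gain per m²: Δα = 0.71 − 0.01 = 0.70.
Area = ΔA/Δα = 45.791/0.70 = 65.4 m².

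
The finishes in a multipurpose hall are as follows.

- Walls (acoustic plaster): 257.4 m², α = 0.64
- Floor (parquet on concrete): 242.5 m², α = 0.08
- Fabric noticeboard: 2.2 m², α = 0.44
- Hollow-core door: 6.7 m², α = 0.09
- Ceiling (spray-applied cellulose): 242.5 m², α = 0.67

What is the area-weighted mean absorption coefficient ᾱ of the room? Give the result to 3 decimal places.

S = Σ Sᵢ = 257.4 + 242.5 + 2.2 + 6.7 + 242.5 = 751.3 m².
A = 257.4*0.64 + 242.5*0.08 + 2.2*0.44 + 6.7*0.09 + 242.5*0.67 = 348.182 sabins.
ᾱ = 348.182 / 751.3 = 0.463.

0.463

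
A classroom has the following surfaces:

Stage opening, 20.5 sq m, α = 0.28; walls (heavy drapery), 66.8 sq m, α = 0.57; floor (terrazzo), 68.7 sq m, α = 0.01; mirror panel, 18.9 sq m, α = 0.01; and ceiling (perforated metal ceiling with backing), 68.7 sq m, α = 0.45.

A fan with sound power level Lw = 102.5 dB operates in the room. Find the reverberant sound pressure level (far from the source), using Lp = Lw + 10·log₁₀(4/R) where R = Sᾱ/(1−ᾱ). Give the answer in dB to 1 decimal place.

88.1 dB

Σ(Sᵢαᵢ) = 20.5·0.28 + 66.8·0.57 + 68.7·0.01 + 18.9·0.01 + 68.7·0.45 = 75.607; total area S = 243.6 sq m.
ᾱ = 75.607/243.6 = 0.3104; R = Sᾱ/(1−ᾱ) = 75.607/(1−0.3104) = 109.639 sq m.
Lp = 102.5 + 10·log₁₀(4/109.639) = 102.5 + (-14.38) = 88.1 dB.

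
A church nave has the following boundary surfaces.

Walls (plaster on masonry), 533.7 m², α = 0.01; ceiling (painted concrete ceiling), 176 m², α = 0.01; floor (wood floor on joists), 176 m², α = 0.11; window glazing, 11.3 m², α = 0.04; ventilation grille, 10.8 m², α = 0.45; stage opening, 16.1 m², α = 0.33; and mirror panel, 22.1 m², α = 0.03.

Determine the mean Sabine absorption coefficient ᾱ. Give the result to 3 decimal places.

Total surface area S = 946.0 m².
Σ(Sᵢαᵢ) = 533.7·0.01 + 176·0.01 + 176·0.11 + 11.3·0.04 + 10.8·0.45 + 16.1·0.33 + 22.1·0.03 = 37.745.
ᾱ = 37.745 / 946.0 = 0.040.

0.040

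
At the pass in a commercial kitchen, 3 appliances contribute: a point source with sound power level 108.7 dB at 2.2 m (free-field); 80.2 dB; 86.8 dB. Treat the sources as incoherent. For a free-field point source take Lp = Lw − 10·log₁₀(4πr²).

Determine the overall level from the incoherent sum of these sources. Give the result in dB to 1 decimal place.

Source at 2.2 m: Lp = 108.7 − 10·log₁₀(4π·2.2²) = 108.7 − 10·log₁₀(60.821) = 90.9 dB.
Σ 10^(Lᵢ/10) = 1.814e+09.
Back to dB: 10·log₁₀ Σ = 92.6 dB.

92.6 dB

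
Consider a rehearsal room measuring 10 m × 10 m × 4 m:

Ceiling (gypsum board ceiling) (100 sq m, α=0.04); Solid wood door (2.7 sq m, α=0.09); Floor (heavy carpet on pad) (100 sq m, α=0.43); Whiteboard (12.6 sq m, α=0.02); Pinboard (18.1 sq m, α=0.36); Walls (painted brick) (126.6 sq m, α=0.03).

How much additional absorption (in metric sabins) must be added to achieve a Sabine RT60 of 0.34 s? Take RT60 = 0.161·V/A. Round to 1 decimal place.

Total absorption A₁ = 100×0.04 + 2.7×0.09 + 100×0.43 + 12.6×0.02 + 18.1×0.36 + 126.6×0.03
  = 4.000 + 0.243 + 43.000 + 0.252 + 6.516 + 3.798 = 57.809 sq m sabins.
Target A₂ = 0.161·400/0.34 = 189.412 sabins (V = 400 m³).
ΔA = A₂ − A₁ = 189.412 − 57.809 = 131.6 sabins.

131.6 sabins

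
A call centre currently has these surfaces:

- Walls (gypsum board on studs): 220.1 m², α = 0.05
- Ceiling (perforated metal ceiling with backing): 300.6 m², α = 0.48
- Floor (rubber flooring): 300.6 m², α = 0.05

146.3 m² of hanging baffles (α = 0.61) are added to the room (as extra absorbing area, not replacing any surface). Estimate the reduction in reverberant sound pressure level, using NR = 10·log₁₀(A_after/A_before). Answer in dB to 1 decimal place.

A_before = Σ Sᵢαᵢ = 220.1*0.05 + 300.6*0.48 + 300.6*0.05 = 170.323 sabins.
Treatment contributes 146.3·0.61 = 89.243 sabins.
New total A_after = 259.566 sabins.
Reduction = 10 log₁₀(A_after/A_before) = 10 log₁₀(1.5240) = 1.8 dB.

1.8 dB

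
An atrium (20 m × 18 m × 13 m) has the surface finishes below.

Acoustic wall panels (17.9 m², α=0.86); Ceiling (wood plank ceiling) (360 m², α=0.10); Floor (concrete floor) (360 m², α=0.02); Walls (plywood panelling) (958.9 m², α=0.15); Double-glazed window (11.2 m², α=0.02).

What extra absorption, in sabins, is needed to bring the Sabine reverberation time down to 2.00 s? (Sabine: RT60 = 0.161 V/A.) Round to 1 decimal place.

Summing Sᵢαᵢ: 15.394 + 36.000 + 7.200 + 143.835 + 0.224 → A₁ = 202.653 sabins.
V = 4680 m³. Required absorption A₂ = 0.161 × 4680 / 2.00 = 376.740 sabins.
ΔA = A₂ − A₁ = 376.740 − 202.653 = 174.1 sabins.

174.1 sabins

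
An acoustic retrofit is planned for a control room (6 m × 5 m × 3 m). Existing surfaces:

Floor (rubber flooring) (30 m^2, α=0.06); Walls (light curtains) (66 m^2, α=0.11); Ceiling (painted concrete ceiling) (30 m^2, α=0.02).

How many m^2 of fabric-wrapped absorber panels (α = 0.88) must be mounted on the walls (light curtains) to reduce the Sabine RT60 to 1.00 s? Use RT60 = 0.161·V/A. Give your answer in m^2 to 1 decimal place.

Equivalent absorption area: A₁ = 30·0.06 + 66·0.11 + 30·0.02 = 9.660 m^2.
V = 90 m³. Target absorption A₂ = 0.161 × 90 / 1.00 = 14.490 sabins.
Absorption to add: 14.490 − 9.660 = 4.830 sabins.
Each m^2 of panel replacing the walls (light curtains) adds (0.88 − 0.11) = 0.77 sabins.
Area = ΔA/Δα = 4.830/0.77 = 6.3 m^2.

6.3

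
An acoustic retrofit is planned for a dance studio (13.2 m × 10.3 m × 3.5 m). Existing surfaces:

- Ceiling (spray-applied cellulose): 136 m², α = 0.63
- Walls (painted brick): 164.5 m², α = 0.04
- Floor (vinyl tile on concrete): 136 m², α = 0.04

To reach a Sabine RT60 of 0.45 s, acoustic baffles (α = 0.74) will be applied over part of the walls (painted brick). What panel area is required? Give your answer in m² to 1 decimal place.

Total absorption A₁ = 136×0.63 + 164.5×0.04 + 136×0.04
  = 85.680 + 6.580 + 5.440 = 97.700 m² sabins.
Required A₂ = 0.161·475.86/0.45 = 170.252 sabins.
Absorption to add: 170.252 − 97.700 = 72.552 sabins.
Each m² of panel replacing the walls (painted brick) adds (0.74 − 0.04) = 0.70 sabins.
Area = ΔA/Δα = 72.552/0.70 = 103.6 m².

103.6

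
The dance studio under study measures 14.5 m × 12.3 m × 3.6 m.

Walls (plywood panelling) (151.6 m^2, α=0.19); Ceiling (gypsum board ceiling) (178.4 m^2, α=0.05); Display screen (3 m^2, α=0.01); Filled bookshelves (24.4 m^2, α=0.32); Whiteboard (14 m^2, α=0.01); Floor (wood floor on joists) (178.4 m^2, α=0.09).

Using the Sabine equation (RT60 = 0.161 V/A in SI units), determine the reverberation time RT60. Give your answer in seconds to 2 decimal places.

1.67 seconds

Total absorption A = 151.6×0.19 + 178.4×0.05 + 3×0.01 + 24.4×0.32 + 14×0.01 + 178.4×0.09
  = 28.804 + 8.920 + 0.030 + 7.808 + 0.140 + 16.056 = 61.758 m^2 sabins.
Volume V = 14.5 × 12.3 × 3.6 = 642.06 m³.
T = 0.161 V/A = 0.161·642.06/61.758 = 1.67 s.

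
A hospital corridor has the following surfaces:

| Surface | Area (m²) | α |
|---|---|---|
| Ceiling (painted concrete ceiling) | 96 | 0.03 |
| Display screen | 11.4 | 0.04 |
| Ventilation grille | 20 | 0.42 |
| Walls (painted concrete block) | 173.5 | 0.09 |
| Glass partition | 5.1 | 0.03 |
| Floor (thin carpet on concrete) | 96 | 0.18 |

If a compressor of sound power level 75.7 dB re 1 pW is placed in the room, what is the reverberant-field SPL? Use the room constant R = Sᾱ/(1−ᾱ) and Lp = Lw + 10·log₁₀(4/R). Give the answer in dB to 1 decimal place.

A = 44.784 sabins; S = 402.0 m².
ᾱ = 0.1114, so room constant R = A/(1−ᾱ) = 50.398 m².
Lp = 75.7 + 10·log₁₀(4/50.398) = 75.7 + (-11.00) = 64.7 dB.

64.7 dB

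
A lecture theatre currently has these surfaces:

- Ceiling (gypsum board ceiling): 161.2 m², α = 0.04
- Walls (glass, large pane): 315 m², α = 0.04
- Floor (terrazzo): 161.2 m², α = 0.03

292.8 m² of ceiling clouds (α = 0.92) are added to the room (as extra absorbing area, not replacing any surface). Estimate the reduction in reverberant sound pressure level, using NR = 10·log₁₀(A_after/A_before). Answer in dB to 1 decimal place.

10.9 dB

Summing Sᵢαᵢ: 6.448 + 12.600 + 4.836 → A_before = 23.884 sabins.
Added absorption = 292.8 × 0.92 = 269.376 sabins.
New total A_after = 293.260 sabins.
Reduction = 10 log₁₀(A_after/A_before) = 10 log₁₀(12.2785) = 10.9 dB.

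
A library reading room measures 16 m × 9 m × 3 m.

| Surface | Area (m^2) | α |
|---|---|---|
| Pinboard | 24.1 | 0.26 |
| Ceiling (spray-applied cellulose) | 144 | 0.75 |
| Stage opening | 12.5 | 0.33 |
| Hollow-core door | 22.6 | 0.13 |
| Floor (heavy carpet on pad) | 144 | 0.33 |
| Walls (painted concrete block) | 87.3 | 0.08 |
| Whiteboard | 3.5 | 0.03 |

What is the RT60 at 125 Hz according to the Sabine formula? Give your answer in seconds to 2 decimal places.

0.40 seconds

Equivalent absorption area: A = 24.1×0.26 + 144×0.75 + 12.5×0.33 + 22.6×0.13 + 144×0.33 + 87.3×0.08 + 3.5×0.03 = 175.938 m^2.
Room volume: 432 m³.
Sabine: RT60 = 0.161 × 432 / 175.938 = 0.40 s.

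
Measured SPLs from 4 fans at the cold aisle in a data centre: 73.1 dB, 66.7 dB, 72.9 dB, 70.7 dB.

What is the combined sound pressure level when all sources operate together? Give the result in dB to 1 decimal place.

77.5 dB

Σ 10^(Lᵢ/10) = 5.634e+07.
L_total = 10·log₁₀(5.634e+07) = 77.5 dB.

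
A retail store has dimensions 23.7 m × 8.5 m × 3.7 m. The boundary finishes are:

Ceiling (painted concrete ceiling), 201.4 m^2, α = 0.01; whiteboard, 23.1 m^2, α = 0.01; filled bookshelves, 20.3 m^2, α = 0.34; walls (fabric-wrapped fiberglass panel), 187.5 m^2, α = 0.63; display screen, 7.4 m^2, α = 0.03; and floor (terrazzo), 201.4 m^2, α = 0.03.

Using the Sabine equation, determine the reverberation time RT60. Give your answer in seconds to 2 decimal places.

0.90 s

A = Σ Sᵢαᵢ = 201.4×0.01 + 23.1×0.01 + 20.3×0.34 + 187.5×0.63 + 7.4×0.03 + 201.4×0.03 = 133.536 sabins.
Room volume: 745.365 m³.
Sabine: RT60 = 0.161 × 745.365 / 133.536 = 0.90 s.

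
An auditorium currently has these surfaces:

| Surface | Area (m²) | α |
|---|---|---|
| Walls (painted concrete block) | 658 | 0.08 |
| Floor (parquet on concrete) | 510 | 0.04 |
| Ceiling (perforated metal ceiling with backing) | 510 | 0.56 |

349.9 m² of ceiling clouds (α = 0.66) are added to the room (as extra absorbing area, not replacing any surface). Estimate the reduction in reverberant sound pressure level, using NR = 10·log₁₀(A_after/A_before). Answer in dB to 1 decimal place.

2.2 dB

A_before = Σ Sᵢαᵢ = 658·0.08 + 510·0.04 + 510·0.56 = 358.640 sabins.
Treatment contributes 349.9·0.66 = 230.934 sabins.
New total A_after = 589.574 sabins.
NR = 10·log₁₀(589.574/358.640) = 2.2 dB.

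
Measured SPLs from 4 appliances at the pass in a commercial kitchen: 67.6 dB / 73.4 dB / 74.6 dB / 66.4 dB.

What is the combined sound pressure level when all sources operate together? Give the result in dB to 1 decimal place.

Σ 10^(Lᵢ/10) = 6.084e+07.
Back to dB: 10·log₁₀ Σ = 77.8 dB.

77.8 dB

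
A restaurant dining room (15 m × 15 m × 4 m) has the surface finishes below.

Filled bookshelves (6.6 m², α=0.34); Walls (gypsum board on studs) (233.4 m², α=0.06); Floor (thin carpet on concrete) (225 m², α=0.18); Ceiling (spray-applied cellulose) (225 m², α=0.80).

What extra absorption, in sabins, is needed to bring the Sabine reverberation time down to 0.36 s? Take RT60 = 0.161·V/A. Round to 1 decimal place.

165.8 sabins

Total absorption A₁ = 6.6*0.34 + 233.4*0.06 + 225*0.18 + 225*0.80
  = 2.244 + 14.004 + 40.500 + 180.000 = 236.748 m² sabins.
V = 900 m³. Required absorption A₂ = 0.161 × 900 / 0.36 = 402.500 sabins.
Additional absorption ΔA = 402.500 − 236.748 = 165.8 sabins.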